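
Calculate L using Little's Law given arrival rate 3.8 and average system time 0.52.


L = lambda * W = 3.8 * 0.52 = 1.98

1.98


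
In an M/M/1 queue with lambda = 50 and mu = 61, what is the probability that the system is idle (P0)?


P0 = 1 - rho = 1 - 50/61 = 0.1803

0.1803


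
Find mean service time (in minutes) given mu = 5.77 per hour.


Mean service time = 60/mu = 60/5.77 = 10.4 minutes

10.4 minutes


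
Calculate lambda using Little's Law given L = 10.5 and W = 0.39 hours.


lambda = L / W = 10.5 / 0.39 = 26.92 per hour

26.92 per hour


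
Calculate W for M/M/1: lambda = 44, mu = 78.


W = 1/(mu - lambda) = 1/(78 - 44) = 0.0294 hours

0.0294 hours


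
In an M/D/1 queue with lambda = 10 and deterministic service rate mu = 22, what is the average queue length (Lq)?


M/D/1: Lq = rho^2 / (2*(1-rho)) where rho = 10/22; Lq = 0.19

0.19


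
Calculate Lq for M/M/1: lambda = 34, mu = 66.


rho = 34/66; Lq = rho^2/(1-rho) = 0.55

0.55


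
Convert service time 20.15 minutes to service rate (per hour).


mu = 60 / avg_service_time = 60 / 20.15 = 2.98 per hour

2.98 per hour


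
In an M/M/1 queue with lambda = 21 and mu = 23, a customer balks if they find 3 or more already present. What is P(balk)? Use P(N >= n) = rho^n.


P(N >= 3) = rho^3 = (21/23)^3 = 0.7612

0.7612


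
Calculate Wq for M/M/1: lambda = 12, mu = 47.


rho = 12/47; Wq = rho/(mu - lambda) = 0.0073 hours

0.0073 hours


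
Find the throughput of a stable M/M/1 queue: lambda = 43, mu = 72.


For a stable queue (lambda < mu), throughput = lambda = 43 per hour

43 per hour


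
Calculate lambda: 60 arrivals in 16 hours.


lambda = total arrivals / time = 60 / 16 = 3.75 per hour

3.75 per hour


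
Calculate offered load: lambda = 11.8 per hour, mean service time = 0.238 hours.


Offered load a = lambda * E[S] = 11.8 * 0.238 = 2.81 Erlangs

2.81 Erlangs


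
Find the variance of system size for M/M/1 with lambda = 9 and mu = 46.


rho = 9/46; Var(N) = rho/(1-rho)^2 = 0.3

0.3


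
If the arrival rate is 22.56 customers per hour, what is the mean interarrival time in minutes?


Mean interarrival time = 60/lambda = 60/22.56 = 2.66 minutes

2.66 minutes


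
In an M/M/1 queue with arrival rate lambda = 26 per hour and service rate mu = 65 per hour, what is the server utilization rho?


rho = lambda/mu = 26/65 = 0.4

0.4


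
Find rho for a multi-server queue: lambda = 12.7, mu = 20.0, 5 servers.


rho = lambda / (c * mu) = 12.7 / (5 * 20.0) = 0.127

0.127


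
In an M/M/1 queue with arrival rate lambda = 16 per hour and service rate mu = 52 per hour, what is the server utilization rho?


rho = lambda/mu = 16/52 = 0.3077

0.3077


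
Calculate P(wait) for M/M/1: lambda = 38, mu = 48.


P(wait) = rho = lambda/mu = 38/48 = 0.7917

0.7917


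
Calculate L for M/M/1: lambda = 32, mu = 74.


rho = 32/74; L = rho/(1-rho) = 0.76

0.76


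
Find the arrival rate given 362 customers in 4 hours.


lambda = total arrivals / time = 362 / 4 = 90.5 per hour

90.5 per hour


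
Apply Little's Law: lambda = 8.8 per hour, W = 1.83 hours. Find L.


L = lambda * W = 8.8 * 1.83 = 16.1

16.1


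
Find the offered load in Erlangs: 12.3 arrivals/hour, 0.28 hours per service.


Offered load a = lambda * E[S] = 12.3 * 0.28 = 3.44 Erlangs

3.44 Erlangs


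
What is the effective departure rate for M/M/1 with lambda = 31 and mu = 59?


For a stable queue (lambda < mu), throughput = lambda = 31 per hour

31 per hour


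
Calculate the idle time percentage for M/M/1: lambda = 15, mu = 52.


Idle fraction = (1 - rho) * 100 = (1 - 15/52) * 100 = 71.2%

71.2%


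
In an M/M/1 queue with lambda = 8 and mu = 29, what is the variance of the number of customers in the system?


rho = 8/29; Var(N) = rho/(1-rho)^2 = 0.53

0.53


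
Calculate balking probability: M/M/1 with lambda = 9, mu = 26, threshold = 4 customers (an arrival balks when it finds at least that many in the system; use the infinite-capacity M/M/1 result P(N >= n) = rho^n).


P(N >= 4) = rho^4 = (9/26)^4 = 0.0144

0.0144


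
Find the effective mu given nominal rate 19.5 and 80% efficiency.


Effective rate = mu * efficiency = 19.5 * 0.8 = 15.6 per hour

15.6 per hour


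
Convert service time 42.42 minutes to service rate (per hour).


mu = 60 / avg_service_time = 60 / 42.42 = 1.41 per hour

1.41 per hour


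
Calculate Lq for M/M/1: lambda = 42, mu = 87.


rho = 42/87; Lq = rho^2/(1-rho) = 0.45

0.45


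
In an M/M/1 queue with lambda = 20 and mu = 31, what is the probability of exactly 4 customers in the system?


rho = 20/31; P(n) = (1-rho)*rho^n = (1-20/31)*(20/31)^4 = 0.0615

0.0615


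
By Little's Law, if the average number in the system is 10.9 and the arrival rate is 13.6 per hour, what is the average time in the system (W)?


W = L / lambda = 10.9 / 13.6 = 0.8015 hours

0.8015 hours


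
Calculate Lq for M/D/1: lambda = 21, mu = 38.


M/D/1: Lq = rho^2 / (2*(1-rho)) where rho = 21/38; Lq = 0.34

0.34


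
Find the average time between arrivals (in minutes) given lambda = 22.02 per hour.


Mean interarrival time = 60/lambda = 60/22.02 = 2.72 minutes

2.72 minutes


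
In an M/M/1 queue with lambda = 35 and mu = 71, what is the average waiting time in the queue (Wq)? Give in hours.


rho = 35/71; Wq = rho/(mu - lambda) = 0.0137 hours

0.0137 hours


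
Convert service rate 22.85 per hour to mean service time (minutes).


Mean service time = 60/mu = 60/22.85 = 2.63 minutes

2.63 minutes


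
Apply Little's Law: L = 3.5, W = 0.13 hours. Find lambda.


lambda = L / W = 3.5 / 0.13 = 26.92 per hour

26.92 per hour


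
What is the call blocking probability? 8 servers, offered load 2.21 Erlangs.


B(N,A) = (A^N/N!) / sum(A^k/k!, k=0..N) with N=8, A=2.21 = 0.0015

0.0015


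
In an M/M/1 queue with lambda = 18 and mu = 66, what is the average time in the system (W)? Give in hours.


W = 1/(mu - lambda) = 1/(66 - 18) = 0.0208 hours

0.0208 hours


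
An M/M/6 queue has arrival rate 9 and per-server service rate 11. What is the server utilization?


rho = lambda/(c*mu) = 9/(6*11) = 0.1364

0.1364


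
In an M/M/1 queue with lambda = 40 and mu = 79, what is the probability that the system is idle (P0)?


P0 = 1 - rho = 1 - 40/79 = 0.4937

0.4937


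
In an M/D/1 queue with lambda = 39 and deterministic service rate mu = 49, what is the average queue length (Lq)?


M/D/1: Lq = rho^2 / (2*(1-rho)) where rho = 39/49; Lq = 1.55

1.55


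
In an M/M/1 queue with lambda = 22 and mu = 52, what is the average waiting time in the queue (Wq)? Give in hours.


rho = 22/52; Wq = rho/(mu - lambda) = 0.0141 hours

0.0141 hours


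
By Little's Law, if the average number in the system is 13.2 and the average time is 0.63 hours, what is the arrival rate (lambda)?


lambda = L / W = 13.2 / 0.63 = 20.95 per hour

20.95 per hour


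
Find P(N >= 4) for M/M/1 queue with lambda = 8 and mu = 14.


P(N >= 4) = rho^4 = (8/14)^4 = 0.1066

0.1066


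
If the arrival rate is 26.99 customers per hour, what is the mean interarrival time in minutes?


Mean interarrival time = 60/lambda = 60/26.99 = 2.22 minutes

2.22 minutes


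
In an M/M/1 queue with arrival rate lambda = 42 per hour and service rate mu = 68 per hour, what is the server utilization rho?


rho = lambda/mu = 42/68 = 0.6176

0.6176


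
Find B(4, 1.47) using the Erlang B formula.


B(N,A) = (A^N/N!) / sum(A^k/k!, k=0..N) with N=4, A=1.47 = 0.0455

0.0455


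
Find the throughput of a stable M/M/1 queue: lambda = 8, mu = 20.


For a stable queue (lambda < mu), throughput = lambda = 8 per hour

8 per hour


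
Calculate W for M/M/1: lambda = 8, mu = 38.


W = 1/(mu - lambda) = 1/(38 - 8) = 0.0333 hours

0.0333 hours


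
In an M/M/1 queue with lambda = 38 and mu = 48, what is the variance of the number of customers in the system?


rho = 38/48; Var(N) = rho/(1-rho)^2 = 18.24

18.24


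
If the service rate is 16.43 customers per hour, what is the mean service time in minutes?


Mean service time = 60/mu = 60/16.43 = 3.65 minutes

3.65 minutes


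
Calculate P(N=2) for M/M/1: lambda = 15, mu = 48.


rho = 15/48; P(n) = (1-rho)*rho^n = (1-15/48)*(15/48)^2 = 0.0671

0.0671


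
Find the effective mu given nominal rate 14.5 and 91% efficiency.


Effective rate = mu * efficiency = 14.5 * 0.91 = 13.2 per hour

13.2 per hour


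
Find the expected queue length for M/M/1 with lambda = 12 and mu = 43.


rho = 12/43; Lq = rho^2/(1-rho) = 0.11

0.11


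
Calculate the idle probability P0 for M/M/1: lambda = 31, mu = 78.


P0 = 1 - rho = 1 - 31/78 = 0.6026

0.6026


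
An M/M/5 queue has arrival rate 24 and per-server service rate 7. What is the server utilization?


rho = lambda/(c*mu) = 24/(5*7) = 0.6857

0.6857


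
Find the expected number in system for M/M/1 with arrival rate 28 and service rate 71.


rho = 28/71; L = rho/(1-rho) = 0.65

0.65


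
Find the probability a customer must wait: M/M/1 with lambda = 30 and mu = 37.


P(wait) = rho = lambda/mu = 30/37 = 0.8108

0.8108


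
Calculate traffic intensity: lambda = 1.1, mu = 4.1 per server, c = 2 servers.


rho = lambda / (c * mu) = 1.1 / (2 * 4.1) = 0.1341

0.1341


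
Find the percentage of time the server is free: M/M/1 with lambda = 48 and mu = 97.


Idle fraction = (1 - rho) * 100 = (1 - 48/97) * 100 = 50.5%

50.5%


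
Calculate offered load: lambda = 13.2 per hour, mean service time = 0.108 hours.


Offered load a = lambda * E[S] = 13.2 * 0.108 = 1.43 Erlangs

1.43 Erlangs


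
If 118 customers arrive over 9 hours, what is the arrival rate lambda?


lambda = total arrivals / time = 118 / 9 = 13.11 per hour

13.11 per hour


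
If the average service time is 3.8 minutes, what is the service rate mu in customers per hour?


mu = 60 / avg_service_time = 60 / 3.8 = 15.79 per hour

15.79 per hour


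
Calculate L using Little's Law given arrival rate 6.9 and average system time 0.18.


L = lambda * W = 6.9 * 0.18 = 1.24

1.24


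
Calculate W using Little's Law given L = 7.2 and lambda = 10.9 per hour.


W = L / lambda = 7.2 / 10.9 = 0.6606 hours

0.6606 hours


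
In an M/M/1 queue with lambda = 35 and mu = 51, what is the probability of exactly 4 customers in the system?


rho = 35/51; P(n) = (1-rho)*rho^n = (1-35/51)*(35/51)^4 = 0.0696

0.0696


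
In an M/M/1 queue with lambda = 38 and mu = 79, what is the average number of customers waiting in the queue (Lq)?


rho = 38/79; Lq = rho^2/(1-rho) = 0.45

0.45


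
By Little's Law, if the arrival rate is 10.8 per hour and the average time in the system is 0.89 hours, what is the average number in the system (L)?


L = lambda * W = 10.8 * 0.89 = 9.61

9.61


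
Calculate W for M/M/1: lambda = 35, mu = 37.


W = 1/(mu - lambda) = 1/(37 - 35) = 0.5 hours

0.5 hours


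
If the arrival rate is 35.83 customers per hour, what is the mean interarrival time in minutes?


Mean interarrival time = 60/lambda = 60/35.83 = 1.67 minutes

1.67 minutes


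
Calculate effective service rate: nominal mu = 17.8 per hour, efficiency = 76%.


Effective rate = mu * efficiency = 17.8 * 0.76 = 13.53 per hour

13.53 per hour


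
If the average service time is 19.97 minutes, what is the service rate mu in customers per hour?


mu = 60 / avg_service_time = 60 / 19.97 = 3.0 per hour

3.0 per hour


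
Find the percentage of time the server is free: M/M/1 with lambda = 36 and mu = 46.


Idle fraction = (1 - rho) * 100 = (1 - 36/46) * 100 = 21.7%

21.7%


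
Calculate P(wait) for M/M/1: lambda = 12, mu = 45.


P(wait) = rho = lambda/mu = 12/45 = 0.2667

0.2667


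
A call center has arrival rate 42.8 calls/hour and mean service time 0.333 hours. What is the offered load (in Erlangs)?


Offered load a = lambda * E[S] = 42.8 * 0.333 = 14.25 Erlangs

14.25 Erlangs


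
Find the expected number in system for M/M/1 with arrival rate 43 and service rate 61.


rho = 43/61; L = rho/(1-rho) = 2.39

2.39


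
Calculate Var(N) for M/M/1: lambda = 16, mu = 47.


rho = 16/47; Var(N) = rho/(1-rho)^2 = 0.78

0.78


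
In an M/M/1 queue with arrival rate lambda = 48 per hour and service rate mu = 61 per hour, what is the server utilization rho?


rho = lambda/mu = 48/61 = 0.7869

0.7869


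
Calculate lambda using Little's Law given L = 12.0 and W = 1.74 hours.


lambda = L / W = 12.0 / 1.74 = 6.9 per hour

6.9 per hour


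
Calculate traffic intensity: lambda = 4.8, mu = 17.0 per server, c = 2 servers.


rho = lambda / (c * mu) = 4.8 / (2 * 17.0) = 0.1412

0.1412


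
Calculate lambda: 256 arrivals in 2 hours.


lambda = total arrivals / time = 256 / 2 = 128.0 per hour

128.0 per hour


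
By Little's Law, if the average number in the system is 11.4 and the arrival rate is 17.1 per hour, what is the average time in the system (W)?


W = L / lambda = 11.4 / 17.1 = 0.6667 hours

0.6667 hours


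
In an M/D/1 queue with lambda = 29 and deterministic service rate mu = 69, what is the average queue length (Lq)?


M/D/1: Lq = rho^2 / (2*(1-rho)) where rho = 29/69; Lq = 0.15

0.15


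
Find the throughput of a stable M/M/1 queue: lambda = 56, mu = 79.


For a stable queue (lambda < mu), throughput = lambda = 56 per hour

56 per hour


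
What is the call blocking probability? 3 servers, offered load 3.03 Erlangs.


B(N,A) = (A^N/N!) / sum(A^k/k!, k=0..N) with N=3, A=3.03 = 0.3497

0.3497


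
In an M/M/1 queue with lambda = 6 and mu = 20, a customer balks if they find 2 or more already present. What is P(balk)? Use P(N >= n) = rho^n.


P(N >= 2) = rho^2 = (6/20)^2 = 0.09

0.09


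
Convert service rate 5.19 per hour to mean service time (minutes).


Mean service time = 60/mu = 60/5.19 = 11.56 minutes

11.56 minutes


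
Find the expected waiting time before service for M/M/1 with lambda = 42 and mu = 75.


rho = 42/75; Wq = rho/(mu - lambda) = 0.017 hours

0.017 hours


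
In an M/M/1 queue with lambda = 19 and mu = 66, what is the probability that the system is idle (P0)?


P0 = 1 - rho = 1 - 19/66 = 0.7121

0.7121


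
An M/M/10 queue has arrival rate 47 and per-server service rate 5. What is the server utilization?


rho = lambda/(c*mu) = 47/(10*5) = 0.94

0.94


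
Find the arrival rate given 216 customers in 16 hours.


lambda = total arrivals / time = 216 / 16 = 13.5 per hour

13.5 per hour


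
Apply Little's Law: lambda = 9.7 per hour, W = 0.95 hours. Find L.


L = lambda * W = 9.7 * 0.95 = 9.22

9.22


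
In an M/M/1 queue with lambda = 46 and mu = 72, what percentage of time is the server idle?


Idle fraction = (1 - rho) * 100 = (1 - 46/72) * 100 = 36.1%

36.1%


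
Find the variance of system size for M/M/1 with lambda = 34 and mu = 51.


rho = 34/51; Var(N) = rho/(1-rho)^2 = 6.0

6.0


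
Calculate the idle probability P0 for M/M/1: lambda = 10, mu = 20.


P0 = 1 - rho = 1 - 10/20 = 0.5

0.5


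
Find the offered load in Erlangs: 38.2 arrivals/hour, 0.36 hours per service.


Offered load a = lambda * E[S] = 38.2 * 0.36 = 13.75 Erlangs

13.75 Erlangs


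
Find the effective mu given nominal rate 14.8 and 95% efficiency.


Effective rate = mu * efficiency = 14.8 * 0.95 = 14.06 per hour

14.06 per hour


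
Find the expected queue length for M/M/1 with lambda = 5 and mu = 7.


rho = 5/7; Lq = rho^2/(1-rho) = 1.79

1.79


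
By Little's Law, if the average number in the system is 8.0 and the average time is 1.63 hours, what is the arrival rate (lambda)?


lambda = L / W = 8.0 / 1.63 = 4.91 per hour

4.91 per hour


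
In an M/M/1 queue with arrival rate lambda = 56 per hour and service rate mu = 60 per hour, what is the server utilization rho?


rho = lambda/mu = 56/60 = 0.9333

0.9333


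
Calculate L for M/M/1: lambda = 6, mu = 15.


rho = 6/15; L = rho/(1-rho) = 0.67

0.67


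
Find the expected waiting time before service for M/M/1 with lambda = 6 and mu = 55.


rho = 6/55; Wq = rho/(mu - lambda) = 0.0022 hours

0.0022 hours


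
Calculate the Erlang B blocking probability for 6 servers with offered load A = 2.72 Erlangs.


B(N,A) = (A^N/N!) / sum(A^k/k!, k=0..N) with N=6, A=2.72 = 0.0379

0.0379


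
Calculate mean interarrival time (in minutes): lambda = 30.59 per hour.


Mean interarrival time = 60/lambda = 60/30.59 = 1.96 minutes

1.96 minutes


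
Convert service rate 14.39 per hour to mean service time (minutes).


Mean service time = 60/mu = 60/14.39 = 4.17 minutes

4.17 minutes


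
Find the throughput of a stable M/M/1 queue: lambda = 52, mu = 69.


For a stable queue (lambda < mu), throughput = lambda = 52 per hour

52 per hour


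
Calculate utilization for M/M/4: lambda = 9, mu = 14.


rho = lambda/(c*mu) = 9/(4*14) = 0.1607

0.1607


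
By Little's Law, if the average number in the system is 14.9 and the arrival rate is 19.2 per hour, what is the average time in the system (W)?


W = L / lambda = 14.9 / 19.2 = 0.776 hours

0.776 hours


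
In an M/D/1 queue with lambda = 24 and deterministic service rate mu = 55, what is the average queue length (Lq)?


M/D/1: Lq = rho^2 / (2*(1-rho)) where rho = 24/55; Lq = 0.17

0.17


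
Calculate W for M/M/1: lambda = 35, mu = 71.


W = 1/(mu - lambda) = 1/(71 - 35) = 0.0278 hours

0.0278 hours


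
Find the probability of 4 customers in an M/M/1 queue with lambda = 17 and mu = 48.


rho = 17/48; P(n) = (1-rho)*rho^n = (1-17/48)*(17/48)^4 = 0.0102

0.0102


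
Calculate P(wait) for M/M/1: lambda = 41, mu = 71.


P(wait) = rho = lambda/mu = 41/71 = 0.5775

0.5775


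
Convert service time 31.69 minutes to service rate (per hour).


mu = 60 / avg_service_time = 60 / 31.69 = 1.89 per hour

1.89 per hour


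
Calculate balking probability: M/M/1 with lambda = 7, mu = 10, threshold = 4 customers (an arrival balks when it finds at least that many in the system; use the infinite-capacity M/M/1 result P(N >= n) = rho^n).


P(N >= 4) = rho^4 = (7/10)^4 = 0.2401

0.2401


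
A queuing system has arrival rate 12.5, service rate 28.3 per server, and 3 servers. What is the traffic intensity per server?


rho = lambda / (c * mu) = 12.5 / (3 * 28.3) = 0.1472

0.1472


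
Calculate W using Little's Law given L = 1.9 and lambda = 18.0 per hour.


W = L / lambda = 1.9 / 18.0 = 0.1056 hours

0.1056 hours


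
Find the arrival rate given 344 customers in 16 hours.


lambda = total arrivals / time = 344 / 16 = 21.5 per hour

21.5 per hour


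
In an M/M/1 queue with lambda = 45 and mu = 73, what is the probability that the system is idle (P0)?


P0 = 1 - rho = 1 - 45/73 = 0.3836

0.3836


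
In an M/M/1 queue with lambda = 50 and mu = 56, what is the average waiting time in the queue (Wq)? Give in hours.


rho = 50/56; Wq = rho/(mu - lambda) = 0.1488 hours

0.1488 hours


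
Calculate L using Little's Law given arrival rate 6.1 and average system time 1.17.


L = lambda * W = 6.1 * 1.17 = 7.14

7.14


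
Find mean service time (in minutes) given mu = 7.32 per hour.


Mean service time = 60/mu = 60/7.32 = 8.2 minutes

8.2 minutes


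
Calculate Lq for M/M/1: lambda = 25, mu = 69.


rho = 25/69; Lq = rho^2/(1-rho) = 0.21

0.21


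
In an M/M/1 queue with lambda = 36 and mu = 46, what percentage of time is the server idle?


Idle fraction = (1 - rho) * 100 = (1 - 36/46) * 100 = 21.7%

21.7%


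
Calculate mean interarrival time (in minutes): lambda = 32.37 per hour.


Mean interarrival time = 60/lambda = 60/32.37 = 1.85 minutes

1.85 minutes


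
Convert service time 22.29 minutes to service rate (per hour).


mu = 60 / avg_service_time = 60 / 22.29 = 2.69 per hour

2.69 per hour


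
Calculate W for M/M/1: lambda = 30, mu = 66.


W = 1/(mu - lambda) = 1/(66 - 30) = 0.0278 hours

0.0278 hours


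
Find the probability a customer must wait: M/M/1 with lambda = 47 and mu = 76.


P(wait) = rho = lambda/mu = 47/76 = 0.6184

0.6184


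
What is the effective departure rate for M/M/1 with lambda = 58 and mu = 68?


For a stable queue (lambda < mu), throughput = lambda = 58 per hour

58 per hour


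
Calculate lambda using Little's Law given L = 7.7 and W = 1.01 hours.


lambda = L / W = 7.7 / 1.01 = 7.62 per hour

7.62 per hour


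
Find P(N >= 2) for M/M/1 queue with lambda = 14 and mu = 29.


P(N >= 2) = rho^2 = (14/29)^2 = 0.2331

0.2331


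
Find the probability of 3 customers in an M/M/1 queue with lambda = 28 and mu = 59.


rho = 28/59; P(n) = (1-rho)*rho^n = (1-28/59)*(28/59)^3 = 0.0562

0.0562


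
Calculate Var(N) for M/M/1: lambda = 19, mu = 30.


rho = 19/30; Var(N) = rho/(1-rho)^2 = 4.71

4.71


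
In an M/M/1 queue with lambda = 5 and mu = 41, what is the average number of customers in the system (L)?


rho = 5/41; L = rho/(1-rho) = 0.14

0.14


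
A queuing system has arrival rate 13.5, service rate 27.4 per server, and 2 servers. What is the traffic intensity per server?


rho = lambda / (c * mu) = 13.5 / (2 * 27.4) = 0.2464

0.2464


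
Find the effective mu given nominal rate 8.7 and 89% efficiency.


Effective rate = mu * efficiency = 8.7 * 0.89 = 7.74 per hour

7.74 per hour


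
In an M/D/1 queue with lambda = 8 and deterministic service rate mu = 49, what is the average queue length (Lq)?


M/D/1: Lq = rho^2 / (2*(1-rho)) where rho = 8/49; Lq = 0.02

0.02


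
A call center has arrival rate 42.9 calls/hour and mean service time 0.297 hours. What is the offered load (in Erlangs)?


Offered load a = lambda * E[S] = 42.9 * 0.297 = 12.74 Erlangs

12.74 Erlangs


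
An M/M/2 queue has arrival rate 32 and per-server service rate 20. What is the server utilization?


rho = lambda/(c*mu) = 32/(2*20) = 0.8

0.8


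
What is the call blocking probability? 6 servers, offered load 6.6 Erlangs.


B(N,A) = (A^N/N!) / sum(A^k/k!, k=0..N) with N=6, A=6.6 = 0.3057

0.3057


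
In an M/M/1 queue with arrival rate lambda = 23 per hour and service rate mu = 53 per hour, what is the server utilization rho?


rho = lambda/mu = 23/53 = 0.434

0.434


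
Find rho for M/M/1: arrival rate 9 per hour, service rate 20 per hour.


rho = lambda/mu = 9/20 = 0.45

0.45


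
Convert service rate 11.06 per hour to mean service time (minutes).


Mean service time = 60/mu = 60/11.06 = 5.42 minutes

5.42 minutes


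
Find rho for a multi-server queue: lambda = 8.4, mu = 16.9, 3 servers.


rho = lambda / (c * mu) = 8.4 / (3 * 16.9) = 0.1657

0.1657


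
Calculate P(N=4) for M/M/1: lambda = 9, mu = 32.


rho = 9/32; P(n) = (1-rho)*rho^n = (1-9/32)*(9/32)^4 = 0.0045

0.0045


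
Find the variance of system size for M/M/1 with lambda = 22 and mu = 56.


rho = 22/56; Var(N) = rho/(1-rho)^2 = 1.07

1.07


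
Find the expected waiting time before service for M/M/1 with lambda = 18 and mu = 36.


rho = 18/36; Wq = rho/(mu - lambda) = 0.0278 hours

0.0278 hours


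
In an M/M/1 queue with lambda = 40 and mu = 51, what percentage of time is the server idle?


Idle fraction = (1 - rho) * 100 = (1 - 40/51) * 100 = 21.6%

21.6%


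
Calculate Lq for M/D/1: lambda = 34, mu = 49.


M/D/1: Lq = rho^2 / (2*(1-rho)) where rho = 34/49; Lq = 0.79

0.79


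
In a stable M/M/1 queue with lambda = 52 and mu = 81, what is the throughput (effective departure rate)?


For a stable queue (lambda < mu), throughput = lambda = 52 per hour

52 per hour


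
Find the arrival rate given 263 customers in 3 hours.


lambda = total arrivals / time = 263 / 3 = 87.67 per hour

87.67 per hour


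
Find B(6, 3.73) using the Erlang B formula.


B(N,A) = (A^N/N!) / sum(A^k/k!, k=0..N) with N=6, A=3.73 = 0.098

0.098


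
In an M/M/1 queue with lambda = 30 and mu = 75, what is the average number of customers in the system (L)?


rho = 30/75; L = rho/(1-rho) = 0.67

0.67


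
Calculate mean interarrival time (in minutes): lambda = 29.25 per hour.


Mean interarrival time = 60/lambda = 60/29.25 = 2.05 minutes

2.05 minutes


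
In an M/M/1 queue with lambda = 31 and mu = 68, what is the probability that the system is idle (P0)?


P0 = 1 - rho = 1 - 31/68 = 0.5441

0.5441


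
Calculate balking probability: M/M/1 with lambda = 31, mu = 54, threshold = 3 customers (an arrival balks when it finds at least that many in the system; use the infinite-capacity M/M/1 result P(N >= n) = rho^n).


P(N >= 3) = rho^3 = (31/54)^3 = 0.1892

0.1892


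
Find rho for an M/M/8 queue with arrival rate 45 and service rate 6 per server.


rho = lambda/(c*mu) = 45/(8*6) = 0.9375

0.9375


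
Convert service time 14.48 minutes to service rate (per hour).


mu = 60 / avg_service_time = 60 / 14.48 = 4.14 per hour

4.14 per hour


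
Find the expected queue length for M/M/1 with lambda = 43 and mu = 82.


rho = 43/82; Lq = rho^2/(1-rho) = 0.58

0.58


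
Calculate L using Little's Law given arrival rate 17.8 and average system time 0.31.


L = lambda * W = 17.8 * 0.31 = 5.52

5.52


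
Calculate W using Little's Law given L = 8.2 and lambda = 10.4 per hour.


W = L / lambda = 8.2 / 10.4 = 0.7885 hours

0.7885 hours


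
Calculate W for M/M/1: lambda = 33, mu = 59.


W = 1/(mu - lambda) = 1/(59 - 33) = 0.0385 hours

0.0385 hours


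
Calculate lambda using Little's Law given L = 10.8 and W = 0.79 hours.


lambda = L / W = 10.8 / 0.79 = 13.67 per hour

13.67 per hour


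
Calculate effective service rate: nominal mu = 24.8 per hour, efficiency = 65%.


Effective rate = mu * efficiency = 24.8 * 0.65 = 16.12 per hour

16.12 per hour


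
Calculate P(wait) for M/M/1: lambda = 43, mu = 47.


P(wait) = rho = lambda/mu = 43/47 = 0.9149

0.9149


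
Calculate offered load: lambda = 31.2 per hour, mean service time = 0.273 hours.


Offered load a = lambda * E[S] = 31.2 * 0.273 = 8.52 Erlangs

8.52 Erlangs


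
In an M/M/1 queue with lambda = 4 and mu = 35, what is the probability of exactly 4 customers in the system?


rho = 4/35; P(n) = (1-rho)*rho^n = (1-4/35)*(4/35)^4 = 0.0002

0.0002


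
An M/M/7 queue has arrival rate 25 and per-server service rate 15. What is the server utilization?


rho = lambda/(c*mu) = 25/(7*15) = 0.2381

0.2381


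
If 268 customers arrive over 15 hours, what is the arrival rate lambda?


lambda = total arrivals / time = 268 / 15 = 17.87 per hour

17.87 per hour


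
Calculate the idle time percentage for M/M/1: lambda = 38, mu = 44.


Idle fraction = (1 - rho) * 100 = (1 - 38/44) * 100 = 13.6%

13.6%


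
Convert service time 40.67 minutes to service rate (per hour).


mu = 60 / avg_service_time = 60 / 40.67 = 1.48 per hour

1.48 per hour


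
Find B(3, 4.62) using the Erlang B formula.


B(N,A) = (A^N/N!) / sum(A^k/k!, k=0..N) with N=3, A=4.62 = 0.5022

0.5022


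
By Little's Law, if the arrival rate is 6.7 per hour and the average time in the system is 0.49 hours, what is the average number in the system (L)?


L = lambda * W = 6.7 * 0.49 = 3.28

3.28


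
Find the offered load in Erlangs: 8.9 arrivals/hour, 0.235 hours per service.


Offered load a = lambda * E[S] = 8.9 * 0.235 = 2.09 Erlangs

2.09 Erlangs


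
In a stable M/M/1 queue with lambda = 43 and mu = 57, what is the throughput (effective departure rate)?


For a stable queue (lambda < mu), throughput = lambda = 43 per hour

43 per hour


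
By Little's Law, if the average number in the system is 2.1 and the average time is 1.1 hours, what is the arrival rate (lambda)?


lambda = L / W = 2.1 / 1.1 = 1.91 per hour

1.91 per hour


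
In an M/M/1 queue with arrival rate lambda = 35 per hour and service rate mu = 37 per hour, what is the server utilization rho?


rho = lambda/mu = 35/37 = 0.9459

0.9459


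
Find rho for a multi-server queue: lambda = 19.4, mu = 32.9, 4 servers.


rho = lambda / (c * mu) = 19.4 / (4 * 32.9) = 0.1474

0.1474


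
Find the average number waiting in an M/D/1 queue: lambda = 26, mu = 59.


M/D/1: Lq = rho^2 / (2*(1-rho)) where rho = 26/59; Lq = 0.17

0.17


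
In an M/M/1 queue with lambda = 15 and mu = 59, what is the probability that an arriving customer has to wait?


P(wait) = rho = lambda/mu = 15/59 = 0.2542

0.2542


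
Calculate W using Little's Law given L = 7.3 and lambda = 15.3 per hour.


W = L / lambda = 7.3 / 15.3 = 0.4771 hours

0.4771 hours


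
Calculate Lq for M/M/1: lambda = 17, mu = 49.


rho = 17/49; Lq = rho^2/(1-rho) = 0.18

0.18


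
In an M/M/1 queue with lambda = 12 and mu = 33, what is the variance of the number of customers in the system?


rho = 12/33; Var(N) = rho/(1-rho)^2 = 0.9

0.9


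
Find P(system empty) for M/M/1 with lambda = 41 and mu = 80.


P0 = 1 - rho = 1 - 41/80 = 0.4875

0.4875


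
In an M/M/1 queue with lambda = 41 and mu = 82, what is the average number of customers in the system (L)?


rho = 41/82; L = rho/(1-rho) = 1.0

1.0


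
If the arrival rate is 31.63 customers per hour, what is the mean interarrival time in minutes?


Mean interarrival time = 60/lambda = 60/31.63 = 1.9 minutes

1.9 minutes


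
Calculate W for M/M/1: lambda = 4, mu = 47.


W = 1/(mu - lambda) = 1/(47 - 4) = 0.0233 hours

0.0233 hours


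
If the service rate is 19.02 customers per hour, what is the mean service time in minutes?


Mean service time = 60/mu = 60/19.02 = 3.15 minutes

3.15 minutes


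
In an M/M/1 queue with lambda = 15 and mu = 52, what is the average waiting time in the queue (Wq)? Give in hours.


rho = 15/52; Wq = rho/(mu - lambda) = 0.0078 hours

0.0078 hours


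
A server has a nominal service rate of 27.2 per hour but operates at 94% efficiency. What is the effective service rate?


Effective rate = mu * efficiency = 27.2 * 0.94 = 25.57 per hour

25.57 per hour


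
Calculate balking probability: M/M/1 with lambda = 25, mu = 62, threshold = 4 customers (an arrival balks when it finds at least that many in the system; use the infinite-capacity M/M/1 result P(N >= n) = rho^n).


P(N >= 4) = rho^4 = (25/62)^4 = 0.0264

0.0264


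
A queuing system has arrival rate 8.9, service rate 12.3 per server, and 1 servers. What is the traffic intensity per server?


rho = lambda / (c * mu) = 8.9 / (1 * 12.3) = 0.7236

0.7236


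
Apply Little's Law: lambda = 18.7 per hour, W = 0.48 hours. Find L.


L = lambda * W = 18.7 * 0.48 = 8.98

8.98


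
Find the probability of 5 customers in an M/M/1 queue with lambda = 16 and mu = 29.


rho = 16/29; P(n) = (1-rho)*rho^n = (1-16/29)*(16/29)^5 = 0.0229

0.0229


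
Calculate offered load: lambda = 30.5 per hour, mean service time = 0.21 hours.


Offered load a = lambda * E[S] = 30.5 * 0.21 = 6.41 Erlangs

6.41 Erlangs


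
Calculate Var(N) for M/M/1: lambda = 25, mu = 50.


rho = 25/50; Var(N) = rho/(1-rho)^2 = 2.0

2.0


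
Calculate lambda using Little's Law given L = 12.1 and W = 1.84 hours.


lambda = L / W = 12.1 / 1.84 = 6.58 per hour

6.58 per hour


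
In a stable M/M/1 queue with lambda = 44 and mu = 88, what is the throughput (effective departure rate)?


For a stable queue (lambda < mu), throughput = lambda = 44 per hour

44 per hour


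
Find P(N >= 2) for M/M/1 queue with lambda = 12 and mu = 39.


P(N >= 2) = rho^2 = (12/39)^2 = 0.0947

0.0947


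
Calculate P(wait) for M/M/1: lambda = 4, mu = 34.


P(wait) = rho = lambda/mu = 4/34 = 0.1176

0.1176


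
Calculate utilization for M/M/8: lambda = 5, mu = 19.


rho = lambda/(c*mu) = 5/(8*19) = 0.0329

0.0329


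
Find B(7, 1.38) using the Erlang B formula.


B(N,A) = (A^N/N!) / sum(A^k/k!, k=0..N) with N=7, A=1.38 = 0.0005

0.0005


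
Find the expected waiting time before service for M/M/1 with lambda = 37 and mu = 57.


rho = 37/57; Wq = rho/(mu - lambda) = 0.0325 hours

0.0325 hours


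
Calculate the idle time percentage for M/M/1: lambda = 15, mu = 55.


Idle fraction = (1 - rho) * 100 = (1 - 15/55) * 100 = 72.7%

72.7%


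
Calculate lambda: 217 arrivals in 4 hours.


lambda = total arrivals / time = 217 / 4 = 54.25 per hour

54.25 per hour


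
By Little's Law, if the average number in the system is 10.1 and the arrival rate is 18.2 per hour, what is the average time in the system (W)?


W = L / lambda = 10.1 / 18.2 = 0.5549 hours

0.5549 hours


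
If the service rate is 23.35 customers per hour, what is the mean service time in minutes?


Mean service time = 60/mu = 60/23.35 = 2.57 minutes

2.57 minutes


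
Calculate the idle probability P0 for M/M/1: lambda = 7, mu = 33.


P0 = 1 - rho = 1 - 7/33 = 0.7879

0.7879


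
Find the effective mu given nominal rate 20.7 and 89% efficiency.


Effective rate = mu * efficiency = 20.7 * 0.89 = 18.42 per hour

18.42 per hour


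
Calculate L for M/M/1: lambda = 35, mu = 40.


rho = 35/40; L = rho/(1-rho) = 7.0

7.0


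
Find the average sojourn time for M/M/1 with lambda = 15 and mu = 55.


W = 1/(mu - lambda) = 1/(55 - 15) = 0.025 hours

0.025 hours


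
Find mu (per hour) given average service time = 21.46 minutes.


mu = 60 / avg_service_time = 60 / 21.46 = 2.8 per hour

2.8 per hour


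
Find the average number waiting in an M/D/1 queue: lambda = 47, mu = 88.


M/D/1: Lq = rho^2 / (2*(1-rho)) where rho = 47/88; Lq = 0.31

0.31


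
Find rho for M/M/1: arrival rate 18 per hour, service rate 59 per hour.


rho = lambda/mu = 18/59 = 0.3051

0.3051


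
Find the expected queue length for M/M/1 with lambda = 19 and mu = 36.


rho = 19/36; Lq = rho^2/(1-rho) = 0.59

0.59


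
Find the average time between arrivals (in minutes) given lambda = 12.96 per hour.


Mean interarrival time = 60/lambda = 60/12.96 = 4.63 minutes

4.63 minutes


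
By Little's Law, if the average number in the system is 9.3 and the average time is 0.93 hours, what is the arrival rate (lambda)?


lambda = L / W = 9.3 / 0.93 = 10.0 per hour

10.0 per hour


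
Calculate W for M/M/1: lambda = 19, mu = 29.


W = 1/(mu - lambda) = 1/(29 - 19) = 0.1 hours

0.1 hours


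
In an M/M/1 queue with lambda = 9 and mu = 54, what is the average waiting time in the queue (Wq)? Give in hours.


rho = 9/54; Wq = rho/(mu - lambda) = 0.0037 hours

0.0037 hours


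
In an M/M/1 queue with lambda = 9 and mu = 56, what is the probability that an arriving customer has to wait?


P(wait) = rho = lambda/mu = 9/56 = 0.1607

0.1607


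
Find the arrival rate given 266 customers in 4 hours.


lambda = total arrivals / time = 266 / 4 = 66.5 per hour

66.5 per hour


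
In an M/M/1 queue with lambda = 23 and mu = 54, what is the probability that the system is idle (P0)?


P0 = 1 - rho = 1 - 23/54 = 0.5741

0.5741


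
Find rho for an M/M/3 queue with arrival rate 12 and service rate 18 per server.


rho = lambda/(c*mu) = 12/(3*18) = 0.2222

0.2222


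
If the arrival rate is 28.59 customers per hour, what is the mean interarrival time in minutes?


Mean interarrival time = 60/lambda = 60/28.59 = 2.1 minutes

2.1 minutes


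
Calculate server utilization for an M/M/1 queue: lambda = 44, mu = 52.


rho = lambda/mu = 44/52 = 0.8462

0.8462


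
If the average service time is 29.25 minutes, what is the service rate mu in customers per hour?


mu = 60 / avg_service_time = 60 / 29.25 = 2.05 per hour

2.05 per hour


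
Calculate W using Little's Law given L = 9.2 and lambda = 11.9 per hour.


W = L / lambda = 9.2 / 11.9 = 0.7731 hours

0.7731 hours


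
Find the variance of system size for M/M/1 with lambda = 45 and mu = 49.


rho = 45/49; Var(N) = rho/(1-rho)^2 = 137.81

137.81


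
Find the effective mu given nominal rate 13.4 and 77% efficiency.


Effective rate = mu * efficiency = 13.4 * 0.77 = 10.32 per hour

10.32 per hour


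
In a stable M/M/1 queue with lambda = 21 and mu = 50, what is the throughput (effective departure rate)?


For a stable queue (lambda < mu), throughput = lambda = 21 per hour

21 per hour


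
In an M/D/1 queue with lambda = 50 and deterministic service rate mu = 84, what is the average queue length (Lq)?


M/D/1: Lq = rho^2 / (2*(1-rho)) where rho = 50/84; Lq = 0.44

0.44


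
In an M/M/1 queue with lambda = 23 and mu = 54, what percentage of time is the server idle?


Idle fraction = (1 - rho) * 100 = (1 - 23/54) * 100 = 57.4%

57.4%


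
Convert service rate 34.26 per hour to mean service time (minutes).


Mean service time = 60/mu = 60/34.26 = 1.75 minutes

1.75 minutes


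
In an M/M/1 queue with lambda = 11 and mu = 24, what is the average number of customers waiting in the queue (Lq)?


rho = 11/24; Lq = rho^2/(1-rho) = 0.39

0.39


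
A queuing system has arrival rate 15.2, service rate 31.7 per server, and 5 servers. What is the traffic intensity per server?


rho = lambda / (c * mu) = 15.2 / (5 * 31.7) = 0.0959

0.0959


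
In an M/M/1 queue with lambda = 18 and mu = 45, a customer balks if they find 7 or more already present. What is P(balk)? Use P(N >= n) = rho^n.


P(N >= 7) = rho^7 = (18/45)^7 = 0.0016

0.0016


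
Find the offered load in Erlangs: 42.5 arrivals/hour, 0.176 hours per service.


Offered load a = lambda * E[S] = 42.5 * 0.176 = 7.48 Erlangs

7.48 Erlangs


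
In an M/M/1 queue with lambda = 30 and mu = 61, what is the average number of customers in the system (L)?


rho = 30/61; L = rho/(1-rho) = 0.97

0.97


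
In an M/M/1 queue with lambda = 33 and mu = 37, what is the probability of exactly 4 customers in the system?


rho = 33/37; P(n) = (1-rho)*rho^n = (1-33/37)*(33/37)^4 = 0.0684

0.0684


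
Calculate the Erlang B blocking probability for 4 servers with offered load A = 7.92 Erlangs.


B(N,A) = (A^N/N!) / sum(A^k/k!, k=0..N) with N=4, A=7.92 = 0.5712

0.5712


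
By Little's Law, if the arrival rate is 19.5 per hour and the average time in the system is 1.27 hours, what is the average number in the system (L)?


L = lambda * W = 19.5 * 1.27 = 24.77

24.77


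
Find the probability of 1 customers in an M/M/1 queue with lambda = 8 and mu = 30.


rho = 8/30; P(n) = (1-rho)*rho^n = (1-8/30)*(8/30)^1 = 0.1956

0.1956


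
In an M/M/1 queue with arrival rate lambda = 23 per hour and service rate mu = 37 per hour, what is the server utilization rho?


rho = lambda/mu = 23/37 = 0.6216

0.6216


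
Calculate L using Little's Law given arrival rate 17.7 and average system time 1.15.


L = lambda * W = 17.7 * 1.15 = 20.36

20.36


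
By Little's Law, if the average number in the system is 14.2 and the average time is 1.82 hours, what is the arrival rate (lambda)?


lambda = L / W = 14.2 / 1.82 = 7.8 per hour

7.8 per hour


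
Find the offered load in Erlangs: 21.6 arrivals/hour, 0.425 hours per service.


Offered load a = lambda * E[S] = 21.6 * 0.425 = 9.18 Erlangs

9.18 Erlangs


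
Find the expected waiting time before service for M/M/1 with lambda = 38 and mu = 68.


rho = 38/68; Wq = rho/(mu - lambda) = 0.0186 hours

0.0186 hours
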